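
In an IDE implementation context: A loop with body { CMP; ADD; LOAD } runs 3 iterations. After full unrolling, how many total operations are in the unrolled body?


Loop body operations: CMP, ADD, LOAD (3 ops per iteration)
Unrolling 3 iterations:
  Iteration 1: CMP, ADD, LOAD (3 ops)
  Iteration 2: CMP, ADD, LOAD (3 ops)
  Iteration 3: CMP, ADD, LOAD (3 ops)
Total: 3 iterations * 3 ops/iter = 9 operations

9


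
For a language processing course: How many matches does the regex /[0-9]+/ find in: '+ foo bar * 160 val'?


Pattern: /[0-9]+/ (int literals)
Input: '+ foo bar * 160 val'
Scanning for matches:
  Match 1: '160'
Total matches: 1

1


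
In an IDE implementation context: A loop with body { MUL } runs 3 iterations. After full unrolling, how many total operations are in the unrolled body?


Loop body operations: MUL (1 op per iteration)
Unrolling 3 iterations:
  Iteration 1: MUL (1 ops)
  Iteration 2: MUL (1 ops)
  Iteration 3: MUL (1 ops)
Total: 3 iterations * 1 ops/iter = 3 operations

3


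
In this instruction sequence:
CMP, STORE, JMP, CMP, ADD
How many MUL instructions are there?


Scanning instruction sequence for MUL:
  Position 1: CMP
  Position 2: STORE
  Position 3: JMP
  Position 4: CMP
  Position 5: ADD
Matches at positions: []
Total MUL count: 0

0


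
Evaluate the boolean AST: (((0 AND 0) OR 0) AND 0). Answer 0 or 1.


Step 1: Evaluate inner node
  0 AND 0 = 0
Step 2: Evaluate next node
  0 OR 0 = 0
Step 3: Evaluate root node
  0 AND 0 = 0

0


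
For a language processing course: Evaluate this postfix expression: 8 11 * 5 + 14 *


Processing tokens left to right:
Push 8, Push 11
Pop 8 and 11, compute 8 * 11 = 88, push 88
Push 5
Pop 88 and 5, compute 88 + 5 = 93, push 93
Push 14
Pop 93 and 14, compute 93 * 14 = 1302, push 1302
Stack result: 1302

1302


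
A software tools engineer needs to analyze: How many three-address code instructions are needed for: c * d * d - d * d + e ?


Expression: c * d * d - d * d + e
Generating three-address code (respecting * over +/- precedence):
  Instruction 1: t1 = c * d
  Instruction 2: t2 = t1 * d
  Instruction 3: t3 = d * d
  Instruction 4: t4 = t2 - t3
  Instruction 5: t5 = t4 + e
Total instructions: 5

5


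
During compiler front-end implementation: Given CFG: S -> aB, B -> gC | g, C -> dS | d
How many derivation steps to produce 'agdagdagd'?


Grammar: S -> aB, B -> gC | g, C -> dS | d
Deriving 'agdagdagd':
Step 1: S -> aB => aB
Step 2: B -> gC => agC
Step 3: C -> dS => agdS
Step 4: S -> aB => agdaB
Step 5: B -> gC => agdagC
Step 6: C -> dS => agdagdS
Step 7: S -> aB => agdagdaB
Step 8: B -> gC => agdagdagC
Step 9: C -> d => agdagdagd
Total derivation steps: 9

9


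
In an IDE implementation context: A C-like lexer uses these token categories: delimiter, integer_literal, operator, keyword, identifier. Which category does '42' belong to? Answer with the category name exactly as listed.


Token: '42'
Checking categories:
  identifier: no
  integer_literal: YES
  operator: no
  keyword: no
  delimiter: no
Category: integer_literal

integer_literal


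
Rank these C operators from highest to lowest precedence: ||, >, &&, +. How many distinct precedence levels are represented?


Looking up precedence for each operator:
  || -> precedence 1
  > -> precedence 4
  && -> precedence 2
  + -> precedence 5
Sorted highest to lowest: +, >, &&, ||
Distinct precedence values: [5, 4, 2, 1]
Number of distinct levels: 4

4


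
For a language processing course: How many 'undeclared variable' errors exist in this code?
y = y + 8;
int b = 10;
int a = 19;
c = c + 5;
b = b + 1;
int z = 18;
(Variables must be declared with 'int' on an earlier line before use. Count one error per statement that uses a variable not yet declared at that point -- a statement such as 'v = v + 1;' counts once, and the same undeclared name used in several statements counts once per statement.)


Scanning code line by line:
  Line 1: use 'y' -> ERROR (undeclared)
  Line 2: declare 'b' -> declared = ['b']
  Line 3: declare 'a' -> declared = ['a', 'b']
  Line 4: use 'c' -> ERROR (undeclared)
  Line 5: use 'b' -> OK (declared)
  Line 6: declare 'z' -> declared = ['a', 'b', 'z']
Total undeclared variable errors: 2

2


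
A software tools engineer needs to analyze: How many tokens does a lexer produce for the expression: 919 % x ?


Scanning '919 % x'
Token 1: '919' -> integer_literal
Token 2: '%' -> operator
Token 3: 'x' -> identifier
Total tokens: 3

3


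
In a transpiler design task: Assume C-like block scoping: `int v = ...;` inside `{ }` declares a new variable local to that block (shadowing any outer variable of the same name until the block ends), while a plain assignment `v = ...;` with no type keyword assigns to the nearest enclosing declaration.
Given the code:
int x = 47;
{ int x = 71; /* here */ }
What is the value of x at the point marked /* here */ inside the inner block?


Analyzing scoping rules:
Outer scope: declares x = 47
Inner block: 'int x = 71;' declares a NEW x that shadows the outer one
Inside the block the inner declaration is in scope -> 71
Result: 71

71


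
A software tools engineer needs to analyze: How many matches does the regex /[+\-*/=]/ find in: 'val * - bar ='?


Pattern: /[+\-*/=]/ (operators)
Input: 'val * - bar ='
Scanning for matches:
  Match 1: '*'
  Match 2: '-'
  Match 3: '='
Total matches: 3

3


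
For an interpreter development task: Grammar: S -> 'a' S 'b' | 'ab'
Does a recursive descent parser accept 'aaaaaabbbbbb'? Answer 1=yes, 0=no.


Grammar accepts strings of the form a^n b^n (n >= 1)
Word: 'aaaaaabbbbbb'
Counting: 6 a's and 6 b's
Check: 6 == 6? Yes
Derivation (S -> aSb applied 5 time(s), then S -> ab): S => aSb => aaSbb => aaaSbbb => aaaaSbbbb => aaaaaSbbbbb => aaaaaabbbbbb
Accepted

1


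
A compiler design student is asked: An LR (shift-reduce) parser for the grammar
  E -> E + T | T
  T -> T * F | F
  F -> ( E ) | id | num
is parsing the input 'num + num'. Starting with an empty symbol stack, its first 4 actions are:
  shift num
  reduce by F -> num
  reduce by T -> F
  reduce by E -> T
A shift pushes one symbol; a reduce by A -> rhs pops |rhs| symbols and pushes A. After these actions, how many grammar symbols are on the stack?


Tracking the symbol stack through each action:
  Action 1: shift 'num' : push -> stack = [num] (size 1)
  Action 2: reduce by F -> num : pop 1, push F -> stack = [F] (size 1)
  Action 3: reduce by T -> F : pop 1, push T -> stack = [T] (size 1)
  Action 4: reduce by E -> T : pop 1, push E -> stack = [E] (size 1)
Final stack size: 1

1


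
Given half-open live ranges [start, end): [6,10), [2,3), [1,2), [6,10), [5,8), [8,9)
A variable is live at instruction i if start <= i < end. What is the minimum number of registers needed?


Live ranges:
  Var0: [6, 10)
  Var1: [2, 3)
  Var2: [1, 2)
  Var3: [6, 10)
  Var4: [5, 8)
  Var5: [8, 9)
Sweep-line events (position, delta, active):
  pos=1 start -> active=1
  pos=2 end -> active=0
  pos=2 start -> active=1
  pos=3 end -> active=0
  pos=5 start -> active=1
  pos=6 start -> active=2
  pos=6 start -> active=3
  pos=8 end -> active=2
  pos=8 start -> active=3
  pos=9 end -> active=2
  pos=10 end -> active=1
  pos=10 end -> active=0
Maximum simultaneous active: 3
Minimum registers needed: 3

3


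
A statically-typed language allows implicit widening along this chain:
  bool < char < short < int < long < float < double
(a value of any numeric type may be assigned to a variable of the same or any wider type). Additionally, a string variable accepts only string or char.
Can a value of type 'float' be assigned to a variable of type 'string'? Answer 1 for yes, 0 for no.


Target variable type: string
Source value type: float
Rule: string accepts only {string, char}
  source 'float' in {string, char}? No
Result: 0

0


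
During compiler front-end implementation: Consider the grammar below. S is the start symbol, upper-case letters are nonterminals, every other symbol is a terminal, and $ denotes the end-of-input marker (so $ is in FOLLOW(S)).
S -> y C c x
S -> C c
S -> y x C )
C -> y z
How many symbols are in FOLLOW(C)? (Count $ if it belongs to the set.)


S is the start symbol and does not occur in any rule body, so FOLLOW(S) = {$}.
Examining every occurrence of C in a rule body:
  S -> y C c x : C is followed by terminal 'c' -> add 'c'
  S -> C c : C is followed by terminal 'c' -> add 'c' (already in the set)
  S -> y x C ) : C is followed by terminal ')' -> add ')'
  C -> y z : C does not occur in the body -> contributes nothing
FOLLOW(C) = {), c}
Count: 2

2


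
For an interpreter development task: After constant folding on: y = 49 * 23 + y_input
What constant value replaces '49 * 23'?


Identifying constant sub-expression:
  Original: y = 49 * 23 + y_input
  49 and 23 are both compile-time constants
  Evaluating: 49 * 23 = 1127
  After folding: y = 1127 + y_input

1127


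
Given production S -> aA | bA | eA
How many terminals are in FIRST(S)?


Production: S -> aA | bA | eA
Examining each alternative for leading terminals:
  S -> aA : first terminal = 'a'
  S -> bA : first terminal = 'b'
  S -> eA : first terminal = 'e'
FIRST(S) = {a, b, e}
Count: 3

3


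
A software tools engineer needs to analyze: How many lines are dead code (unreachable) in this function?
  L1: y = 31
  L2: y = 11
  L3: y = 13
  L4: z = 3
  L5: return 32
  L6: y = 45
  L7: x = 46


Analyzing control flow:
  L1: reachable (before return)
  L2: reachable (before return)
  L3: reachable (before return)
  L4: reachable (before return)
  L5: reachable (return statement)
  L6: DEAD (after return at L5)
  L7: DEAD (after return at L5)
Return at L5, total lines = 7
Dead lines: L6 through L7
Count: 2

2


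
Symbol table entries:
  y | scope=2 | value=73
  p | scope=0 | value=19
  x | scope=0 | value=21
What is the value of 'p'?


Searching symbol table for 'p':
  y | scope=2 | value=73
  p | scope=0 | value=19 <- MATCH
  x | scope=0 | value=21
Found 'p' at scope 0 with value 19

19


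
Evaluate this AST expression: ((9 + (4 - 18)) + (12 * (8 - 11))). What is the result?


Expression: ((9 + (4 - 18)) + (12 * (8 - 11)))
Evaluating step by step:
  4 - 18 = -14
  9 + -14 = -5
  8 - 11 = -3
  12 * -3 = -36
  -5 + -36 = -41
Result: -41

-41


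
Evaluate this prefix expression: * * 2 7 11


Parsing prefix expression: * * 2 7 11
Step 1: Innermost operation '* 2 7'
  2 * 7 = 14
Step 2: Outer operation '* [14] 11'
  14 * 11 = 154

154


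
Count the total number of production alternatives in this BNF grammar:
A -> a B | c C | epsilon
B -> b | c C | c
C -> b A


Counting alternatives per rule:
  A: 3 alternative(s)
  B: 3 alternative(s)
  C: 1 alternative(s)
Sum: 3 + 3 + 1 = 7

7


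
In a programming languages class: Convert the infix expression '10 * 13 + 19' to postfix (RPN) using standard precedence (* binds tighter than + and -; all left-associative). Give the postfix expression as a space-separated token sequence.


Applying the shunting-yard algorithm:
  Operand 10 -> output
  Push '*' onto operator stack -> op-stack: [*]
  Operand 13 -> output
  See '+' (prec 1); top '*' (prec 2) >= it -> pop '*' to output
  Push '+' onto operator stack -> op-stack: [+]
  Operand 19 -> output
  End of input: pop '+' to output
Postfix result: 10 13 * 19 +

10 13 * 19 +


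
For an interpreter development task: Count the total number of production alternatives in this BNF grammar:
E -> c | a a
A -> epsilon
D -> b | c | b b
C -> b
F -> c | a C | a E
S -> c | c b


Counting alternatives per rule:
  E: 2 alternative(s)
  A: 1 alternative(s)
  D: 3 alternative(s)
  C: 1 alternative(s)
  F: 3 alternative(s)
  S: 2 alternative(s)
Sum: 2 + 1 + 3 + 1 + 3 + 2 = 12

12


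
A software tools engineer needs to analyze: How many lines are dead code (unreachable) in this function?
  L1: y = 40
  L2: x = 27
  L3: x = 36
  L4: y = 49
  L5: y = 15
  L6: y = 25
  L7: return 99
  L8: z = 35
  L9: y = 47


Analyzing control flow:
  L1: reachable (before return)
  L2: reachable (before return)
  L3: reachable (before return)
  L4: reachable (before return)
  L5: reachable (before return)
  L6: reachable (before return)
  L7: reachable (return statement)
  L8: DEAD (after return at L7)
  L9: DEAD (after return at L7)
Return at L7, total lines = 9
Dead lines: L8 through L9
Count: 2

2


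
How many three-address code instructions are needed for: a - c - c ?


Expression: a - c - c
Generating three-address code (respecting * over +/- precedence):
  Instruction 1: t1 = a - c
  Instruction 2: t2 = t1 - c
Total instructions: 2

2


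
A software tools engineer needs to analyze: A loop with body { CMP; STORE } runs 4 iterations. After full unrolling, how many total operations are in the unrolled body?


Loop body operations: CMP, STORE (2 ops per iteration)
Unrolling 4 iterations:
  Iteration 1: CMP, STORE (2 ops)
  Iteration 2: CMP, STORE (2 ops)
  Iteration 3: CMP, STORE (2 ops)
  Iteration 4: CMP, STORE (2 ops)
Total: 4 iterations * 2 ops/iter = 8 operations

8


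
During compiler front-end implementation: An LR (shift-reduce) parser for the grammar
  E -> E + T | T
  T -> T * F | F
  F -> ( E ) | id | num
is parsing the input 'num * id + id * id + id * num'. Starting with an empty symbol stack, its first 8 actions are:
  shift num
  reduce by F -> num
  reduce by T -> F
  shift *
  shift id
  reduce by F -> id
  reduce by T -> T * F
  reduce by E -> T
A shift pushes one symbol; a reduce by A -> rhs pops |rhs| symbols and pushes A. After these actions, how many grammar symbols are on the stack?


Tracking the symbol stack through each action:
  Action 1: shift 'num' : push -> stack = [num] (size 1)
  Action 2: reduce by F -> num : pop 1, push F -> stack = [F] (size 1)
  Action 3: reduce by T -> F : pop 1, push T -> stack = [T] (size 1)
  Action 4: shift '*' : push -> stack = [T, *] (size 2)
  Action 5: shift 'id' : push -> stack = [T, *, id] (size 3)
  Action 6: reduce by F -> id : pop 1, push F -> stack = [T, *, F] (size 3)
  Action 7: reduce by T -> T * F : pop 3, push T -> stack = [T] (size 1)
  Action 8: reduce by E -> T : pop 1, push E -> stack = [E] (size 1)
Final stack size: 1

1


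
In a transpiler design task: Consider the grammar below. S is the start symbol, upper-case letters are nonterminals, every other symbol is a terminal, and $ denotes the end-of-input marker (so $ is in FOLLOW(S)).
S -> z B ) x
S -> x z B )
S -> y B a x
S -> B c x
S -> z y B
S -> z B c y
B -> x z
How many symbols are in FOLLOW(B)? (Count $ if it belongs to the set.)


S is the start symbol and does not occur in any rule body, so FOLLOW(S) = {$}.
Examining every occurrence of B in a rule body:
  S -> z B ) x : B is followed by terminal ')' -> add ')'
  S -> x z B ) : B is followed by terminal ')' -> add ')' (already in the set)
  S -> y B a x : B is followed by terminal 'a' -> add 'a'
  S -> B c x : B is followed by terminal 'c' -> add 'c'
  S -> z y B : B is at the right end -> add FOLLOW(S) = {$}
  S -> z B c y : B is followed by terminal 'c' -> add 'c' (already in the set)
  B -> x z : B does not occur in the body -> contributes nothing
FOLLOW(B) = {), a, c, $}
Count: 4

4


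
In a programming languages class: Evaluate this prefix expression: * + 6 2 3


Parsing prefix expression: * + 6 2 3
Step 1: Innermost operation '+ 6 2'
  6 + 2 = 8
Step 2: Outer operation '* [8] 3'
  8 * 3 = 24

24


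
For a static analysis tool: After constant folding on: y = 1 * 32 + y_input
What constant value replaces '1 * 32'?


Identifying constant sub-expression:
  Original: y = 1 * 32 + y_input
  1 and 32 are both compile-time constants
  Evaluating: 1 * 32 = 32
  After folding: y = 32 + y_input

32


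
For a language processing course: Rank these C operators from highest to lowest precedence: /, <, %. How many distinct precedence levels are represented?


Looking up precedence for each operator:
  / -> precedence 6
  < -> precedence 4
  % -> precedence 6
Sorted highest to lowest: /, %, <
Distinct precedence values: [6, 4]
Number of distinct levels: 2

2


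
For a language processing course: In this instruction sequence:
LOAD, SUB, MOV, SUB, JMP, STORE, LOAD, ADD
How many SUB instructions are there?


Scanning instruction sequence for SUB:
  Position 1: LOAD
  Position 2: SUB <- MATCH
  Position 3: MOV
  Position 4: SUB <- MATCH
  Position 5: JMP
  Position 6: STORE
  Position 7: LOAD
  Position 8: ADD
Matches at positions: [2, 4]
Total SUB count: 2

2


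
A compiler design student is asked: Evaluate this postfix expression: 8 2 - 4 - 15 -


Processing tokens left to right:
Push 8, Push 2
Pop 8 and 2, compute 8 - 2 = 6, push 6
Push 4
Pop 6 and 4, compute 6 - 4 = 2, push 2
Push 15
Pop 2 and 15, compute 2 - 15 = -13, push -13
Stack result: -13

-13


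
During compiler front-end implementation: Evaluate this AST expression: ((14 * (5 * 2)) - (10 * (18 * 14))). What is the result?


Expression: ((14 * (5 * 2)) - (10 * (18 * 14)))
Evaluating step by step:
  5 * 2 = 10
  14 * 10 = 140
  18 * 14 = 252
  10 * 252 = 2520
  140 - 2520 = -2380
Result: -2380

-2380


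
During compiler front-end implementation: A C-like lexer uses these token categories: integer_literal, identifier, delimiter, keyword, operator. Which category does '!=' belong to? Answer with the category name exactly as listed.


Token: '!='
Checking categories:
  identifier: no
  integer_literal: no
  operator: YES
  keyword: no
  delimiter: no
Category: operator

operator


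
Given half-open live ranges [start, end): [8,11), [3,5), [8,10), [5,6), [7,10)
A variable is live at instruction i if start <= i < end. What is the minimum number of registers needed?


Live ranges:
  Var0: [8, 11)
  Var1: [3, 5)
  Var2: [8, 10)
  Var3: [5, 6)
  Var4: [7, 10)
Sweep-line events (position, delta, active):
  pos=3 start -> active=1
  pos=5 end -> active=0
  pos=5 start -> active=1
  pos=6 end -> active=0
  pos=7 start -> active=1
  pos=8 start -> active=2
  pos=8 start -> active=3
  pos=10 end -> active=2
  pos=10 end -> active=1
  pos=11 end -> active=0
Maximum simultaneous active: 3
Minimum registers needed: 3

3


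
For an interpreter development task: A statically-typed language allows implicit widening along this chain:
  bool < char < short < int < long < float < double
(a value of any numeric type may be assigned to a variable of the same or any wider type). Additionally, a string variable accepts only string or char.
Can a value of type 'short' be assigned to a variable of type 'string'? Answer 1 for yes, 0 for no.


Target variable type: string
Source value type: short
Rule: string accepts only {string, char}
  source 'short' in {string, char}? No
Result: 0

0


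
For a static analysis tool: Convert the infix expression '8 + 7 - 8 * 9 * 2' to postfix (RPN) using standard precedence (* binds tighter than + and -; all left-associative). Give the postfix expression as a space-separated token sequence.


Applying the shunting-yard algorithm:
  Operand 8 -> output
  Push '+' onto operator stack -> op-stack: [+]
  Operand 7 -> output
  See '-' (prec 1); top '+' (prec 1) >= it -> pop '+' to output
  Push '-' onto operator stack -> op-stack: [-]
  Operand 8 -> output
  Push '*' onto operator stack -> op-stack: [-, *]
  Operand 9 -> output
  See '*' (prec 2); top '*' (prec 2) >= it -> pop '*' to output
  Push '*' onto operator stack -> op-stack: [-, *]
  Operand 2 -> output
  End of input: pop '*' to output
  End of input: pop '-' to output
Postfix result: 8 7 + 8 9 * 2 * -

8 7 + 8 9 * 2 * -


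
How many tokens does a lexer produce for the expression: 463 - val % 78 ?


Scanning '463 - val % 78'
Token 1: '463' -> integer_literal
Token 2: '-' -> operator
Token 3: 'val' -> identifier
Token 4: '%' -> operator
Token 5: '78' -> integer_literal
Total tokens: 5

5


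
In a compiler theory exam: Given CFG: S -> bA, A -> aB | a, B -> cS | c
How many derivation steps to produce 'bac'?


Grammar: S -> bA, A -> aB | a, B -> cS | c
Deriving 'bac':
Step 1: S -> bA => bA
Step 2: A -> aB => baB
Step 3: B -> c => bac
Total derivation steps: 3

3


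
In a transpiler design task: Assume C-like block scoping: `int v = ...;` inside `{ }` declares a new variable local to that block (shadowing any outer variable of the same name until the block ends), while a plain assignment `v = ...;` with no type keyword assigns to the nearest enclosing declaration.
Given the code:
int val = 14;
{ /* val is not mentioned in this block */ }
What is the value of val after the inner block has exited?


Analyzing scoping rules:
Outer scope: declares val = 14
Inner block: val is neither redeclared nor assigned -> unchanged
After the block -> 14
Result: 14

14


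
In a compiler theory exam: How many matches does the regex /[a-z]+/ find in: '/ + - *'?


Pattern: /[a-z]+/ (identifiers)
Input: '/ + - *'
Scanning for matches:
Total matches: 0

0


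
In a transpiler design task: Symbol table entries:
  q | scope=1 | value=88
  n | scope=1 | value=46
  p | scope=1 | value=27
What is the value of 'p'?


Searching symbol table for 'p':
  q | scope=1 | value=88
  n | scope=1 | value=46
  p | scope=1 | value=27 <- MATCH
Found 'p' at scope 1 with value 27

27


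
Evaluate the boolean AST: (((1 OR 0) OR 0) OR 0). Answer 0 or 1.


Step 1: Evaluate inner node
  1 OR 0 = 1
Step 2: Evaluate next node
  1 OR 0 = 1
Step 3: Evaluate root node
  1 OR 0 = 1

1


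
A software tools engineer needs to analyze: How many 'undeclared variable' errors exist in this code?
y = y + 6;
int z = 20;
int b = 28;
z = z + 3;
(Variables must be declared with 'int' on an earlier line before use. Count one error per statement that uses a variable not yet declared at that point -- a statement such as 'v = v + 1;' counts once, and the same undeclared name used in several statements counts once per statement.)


Scanning code line by line:
  Line 1: use 'y' -> ERROR (undeclared)
  Line 2: declare 'z' -> declared = ['z']
  Line 3: declare 'b' -> declared = ['b', 'z']
  Line 4: use 'z' -> OK (declared)
Total undeclared variable errors: 1

1


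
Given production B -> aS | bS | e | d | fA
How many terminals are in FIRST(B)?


Production: B -> aS | bS | e | d | fA
Examining each alternative for leading terminals:
  B -> aS : first terminal = 'a'
  B -> bS : first terminal = 'b'
  B -> e : first terminal = 'e'
  B -> d : first terminal = 'd'
  B -> fA : first terminal = 'f'
FIRST(B) = {a, b, d, e, f}
Count: 5

5


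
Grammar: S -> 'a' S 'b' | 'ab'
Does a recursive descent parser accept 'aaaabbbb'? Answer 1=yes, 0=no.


Grammar accepts strings of the form a^n b^n (n >= 1)
Word: 'aaaabbbb'
Counting: 4 a's and 4 b's
Check: 4 == 4? Yes
Derivation (S -> aSb applied 3 time(s), then S -> ab): S => aSb => aaSbb => aaaSbbb => aaaabbbb
Accepted

1


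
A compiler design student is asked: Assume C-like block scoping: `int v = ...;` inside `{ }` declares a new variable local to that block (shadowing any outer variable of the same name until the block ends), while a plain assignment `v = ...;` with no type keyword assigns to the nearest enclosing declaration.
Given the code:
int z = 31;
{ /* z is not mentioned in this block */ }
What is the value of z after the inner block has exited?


Analyzing scoping rules:
Outer scope: declares z = 31
Inner block: z is neither redeclared nor assigned -> unchanged
After the block -> 31
Result: 31

31


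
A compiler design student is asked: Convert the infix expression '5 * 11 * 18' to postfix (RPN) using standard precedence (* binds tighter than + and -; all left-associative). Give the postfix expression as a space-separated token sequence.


Applying the shunting-yard algorithm:
  Operand 5 -> output
  Push '*' onto operator stack -> op-stack: [*]
  Operand 11 -> output
  See '*' (prec 2); top '*' (prec 2) >= it -> pop '*' to output
  Push '*' onto operator stack -> op-stack: [*]
  Operand 18 -> output
  End of input: pop '*' to output
Postfix result: 5 11 * 18 *

5 11 * 18 *


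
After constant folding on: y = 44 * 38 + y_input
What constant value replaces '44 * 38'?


Identifying constant sub-expression:
  Original: y = 44 * 38 + y_input
  44 and 38 are both compile-time constants
  Evaluating: 44 * 38 = 1672
  After folding: y = 1672 + y_input

1672


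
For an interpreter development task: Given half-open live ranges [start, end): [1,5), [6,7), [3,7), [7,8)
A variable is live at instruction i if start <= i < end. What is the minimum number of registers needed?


Live ranges:
  Var0: [1, 5)
  Var1: [6, 7)
  Var2: [3, 7)
  Var3: [7, 8)
Sweep-line events (position, delta, active):
  pos=1 start -> active=1
  pos=3 start -> active=2
  pos=5 end -> active=1
  pos=6 start -> active=2
  pos=7 end -> active=1
  pos=7 end -> active=0
  pos=7 start -> active=1
  pos=8 end -> active=0
Maximum simultaneous active: 2
Minimum registers needed: 2

2


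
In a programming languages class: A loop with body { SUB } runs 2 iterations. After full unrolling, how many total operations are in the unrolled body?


Loop body operations: SUB (1 op per iteration)
Unrolling 2 iterations:
  Iteration 1: SUB (1 ops)
  Iteration 2: SUB (1 ops)
Total: 2 iterations * 1 ops/iter = 2 operations

2


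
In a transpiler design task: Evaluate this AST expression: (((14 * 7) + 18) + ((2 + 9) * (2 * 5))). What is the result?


Expression: (((14 * 7) + 18) + ((2 + 9) * (2 * 5)))
Evaluating step by step:
  14 * 7 = 98
  98 + 18 = 116
  2 + 9 = 11
  2 * 5 = 10
  11 * 10 = 110
  116 + 110 = 226
Result: 226

226


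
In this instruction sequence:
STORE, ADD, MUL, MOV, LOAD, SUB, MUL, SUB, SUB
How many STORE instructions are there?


Scanning instruction sequence for STORE:
  Position 1: STORE <- MATCH
  Position 2: ADD
  Position 3: MUL
  Position 4: MOV
  Position 5: LOAD
  Position 6: SUB
  Position 7: MUL
  Position 8: SUB
  Position 9: SUB
Matches at positions: [1]
Total STORE count: 1

1


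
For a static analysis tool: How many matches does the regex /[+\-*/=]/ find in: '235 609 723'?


Pattern: /[+\-*/=]/ (operators)
Input: '235 609 723'
Scanning for matches:
Total matches: 0

0


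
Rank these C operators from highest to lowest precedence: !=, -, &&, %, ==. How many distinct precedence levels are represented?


Looking up precedence for each operator:
  != -> precedence 3
  - -> precedence 5
  && -> precedence 2
  % -> precedence 6
  == -> precedence 3
Sorted highest to lowest: %, -, !=, ==, &&
Distinct precedence values: [6, 5, 3, 2]
Number of distinct levels: 4

4


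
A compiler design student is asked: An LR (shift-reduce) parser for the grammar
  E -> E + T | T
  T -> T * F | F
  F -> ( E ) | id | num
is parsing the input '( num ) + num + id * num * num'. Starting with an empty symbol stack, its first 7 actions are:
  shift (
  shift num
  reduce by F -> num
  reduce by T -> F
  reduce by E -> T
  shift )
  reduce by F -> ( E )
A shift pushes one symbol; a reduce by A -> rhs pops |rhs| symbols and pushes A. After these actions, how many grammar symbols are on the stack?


Tracking the symbol stack through each action:
  Action 1: shift '(' : push -> stack = [(] (size 1)
  Action 2: shift 'num' : push -> stack = [(, num] (size 2)
  Action 3: reduce by F -> num : pop 1, push F -> stack = [(, F] (size 2)
  Action 4: reduce by T -> F : pop 1, push T -> stack = [(, T] (size 2)
  Action 5: reduce by E -> T : pop 1, push E -> stack = [(, E] (size 2)
  Action 6: shift ')' : push -> stack = [(, E, )] (size 3)
  Action 7: reduce by F -> ( E ) : pop 3, push F -> stack = [F] (size 1)
Final stack size: 1

1


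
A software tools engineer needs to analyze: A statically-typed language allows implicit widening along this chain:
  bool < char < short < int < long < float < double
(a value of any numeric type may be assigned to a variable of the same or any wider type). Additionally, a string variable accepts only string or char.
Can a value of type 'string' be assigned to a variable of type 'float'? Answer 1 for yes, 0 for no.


Target variable type: float
Source value type: string
Rule: string cannot widen to any numeric type
Result: 0

0


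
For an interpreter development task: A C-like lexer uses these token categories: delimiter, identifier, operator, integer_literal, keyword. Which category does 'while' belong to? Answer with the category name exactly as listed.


Token: 'while'
Checking categories:
  identifier: no
  integer_literal: no
  operator: no
  keyword: YES
  delimiter: no
Category: keyword

keyword


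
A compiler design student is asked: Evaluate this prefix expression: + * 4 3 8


Parsing prefix expression: + * 4 3 8
Step 1: Innermost operation '* 4 3'
  4 * 3 = 12
Step 2: Outer operation '+ [12] 8'
  12 + 8 = 20

20


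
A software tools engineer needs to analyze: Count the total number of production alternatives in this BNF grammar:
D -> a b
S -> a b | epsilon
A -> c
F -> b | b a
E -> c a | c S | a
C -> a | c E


Counting alternatives per rule:
  D: 1 alternative(s)
  S: 2 alternative(s)
  A: 1 alternative(s)
  F: 2 alternative(s)
  E: 3 alternative(s)
  C: 2 alternative(s)
Sum: 1 + 2 + 1 + 2 + 3 + 2 = 11

11


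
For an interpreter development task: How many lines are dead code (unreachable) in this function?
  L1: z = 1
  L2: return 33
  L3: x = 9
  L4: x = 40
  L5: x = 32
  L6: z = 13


Analyzing control flow:
  L1: reachable (before return)
  L2: reachable (return statement)
  L3: DEAD (after return at L2)
  L4: DEAD (after return at L2)
  L5: DEAD (after return at L2)
  L6: DEAD (after return at L2)
Return at L2, total lines = 6
Dead lines: L3 through L6
Count: 4

4


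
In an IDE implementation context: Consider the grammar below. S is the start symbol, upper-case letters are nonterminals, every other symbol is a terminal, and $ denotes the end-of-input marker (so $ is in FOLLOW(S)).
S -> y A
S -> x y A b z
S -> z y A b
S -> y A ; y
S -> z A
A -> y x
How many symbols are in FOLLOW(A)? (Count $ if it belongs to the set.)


S is the start symbol and does not occur in any rule body, so FOLLOW(S) = {$}.
Examining every occurrence of A in a rule body:
  S -> y A : A is at the right end -> add FOLLOW(S) = {$}
  S -> x y A b z : A is followed by terminal 'b' -> add 'b'
  S -> z y A b : A is followed by terminal 'b' -> add 'b' (already in the set)
  S -> y A ; y : A is followed by terminal ';' -> add ';'
  S -> z A : A is at the right end -> add FOLLOW(S) = {$} (already in the set)
  A -> y x : A does not occur in the body -> contributes nothing
FOLLOW(A) = {;, b, $}
Count: 3

3


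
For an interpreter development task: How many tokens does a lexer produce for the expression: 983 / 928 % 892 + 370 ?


Scanning '983 / 928 % 892 + 370'
Token 1: '983' -> integer_literal
Token 2: '/' -> operator
Token 3: '928' -> integer_literal
Token 4: '%' -> operator
Token 5: '892' -> integer_literal
Token 6: '+' -> operator
Token 7: '370' -> integer_literal
Total tokens: 7

7


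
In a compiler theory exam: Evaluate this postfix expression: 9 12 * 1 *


Processing tokens left to right:
Push 9, Push 12
Pop 9 and 12, compute 9 * 12 = 108, push 108
Push 1
Pop 108 and 1, compute 108 * 1 = 108, push 108
Stack result: 108

108


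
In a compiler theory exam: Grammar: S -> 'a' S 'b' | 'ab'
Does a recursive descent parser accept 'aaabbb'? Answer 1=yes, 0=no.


Grammar accepts strings of the form a^n b^n (n >= 1)
Word: 'aaabbb'
Counting: 3 a's and 3 b's
Check: 3 == 3? Yes
Derivation (S -> aSb applied 2 time(s), then S -> ab): S => aSb => aaSbb => aaabbb
Accepted

1


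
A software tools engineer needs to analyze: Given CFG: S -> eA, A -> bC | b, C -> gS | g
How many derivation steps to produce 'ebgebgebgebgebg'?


Grammar: S -> eA, A -> bC | b, C -> gS | g
Deriving 'ebgebgebgebgebg':
Step 1: S -> eA => eA
Step 2: A -> bC => ebC
Step 3: C -> gS => ebgS
Step 4: S -> eA => ebgeA
Step 5: A -> bC => ebgebC
Step 6: C -> gS => ebgebgS
Step 7: S -> eA => ebgebgeA
Step 8: A -> bC => ebgebgebC
Step 9: C -> gS => ebgebgebgS
Step 10: S -> eA => ebgebgebgeA
Step 11: A -> bC => ebgebgebgebC
Step 12: C -> gS => ebgebgebgebgS
Step 13: S -> eA => ebgebgebgebgeA
Step 14: A -> bC => ebgebgebgebgebC
Step 15: C -> g => ebgebgebgebgebg
Total derivation steps: 15

15


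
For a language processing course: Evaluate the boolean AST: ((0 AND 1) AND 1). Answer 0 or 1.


Step 1: Evaluate inner node
  0 AND 1 = 0
Step 2: Evaluate root node
  0 AND 1 = 0

0


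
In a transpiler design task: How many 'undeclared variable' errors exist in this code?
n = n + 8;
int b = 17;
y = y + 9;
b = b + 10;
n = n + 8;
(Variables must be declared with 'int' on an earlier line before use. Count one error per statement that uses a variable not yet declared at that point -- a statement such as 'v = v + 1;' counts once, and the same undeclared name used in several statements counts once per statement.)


Scanning code line by line:
  Line 1: use 'n' -> ERROR (undeclared)
  Line 2: declare 'b' -> declared = ['b']
  Line 3: use 'y' -> ERROR (undeclared)
  Line 4: use 'b' -> OK (declared)
  Line 5: use 'n' -> ERROR (undeclared)
Total undeclared variable errors: 3

3


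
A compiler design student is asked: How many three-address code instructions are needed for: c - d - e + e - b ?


Expression: c - d - e + e - b
Generating three-address code (respecting * over +/- precedence):
  Instruction 1: t1 = c - d
  Instruction 2: t2 = t1 - e
  Instruction 3: t3 = t2 + e
  Instruction 4: t4 = t3 - b
Total instructions: 4

4


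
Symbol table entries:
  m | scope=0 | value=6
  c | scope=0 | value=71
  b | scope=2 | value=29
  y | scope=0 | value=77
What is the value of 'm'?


Searching symbol table for 'm':
  m | scope=0 | value=6 <- MATCH
  c | scope=0 | value=71
  b | scope=2 | value=29
  y | scope=0 | value=77
Found 'm' at scope 0 with value 6

6


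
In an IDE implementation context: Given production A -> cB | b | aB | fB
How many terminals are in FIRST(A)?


Production: A -> cB | b | aB | fB
Examining each alternative for leading terminals:
  A -> cB : first terminal = 'c'
  A -> b : first terminal = 'b'
  A -> aB : first terminal = 'a'
  A -> fB : first terminal = 'f'
FIRST(A) = {a, b, c, f}
Count: 4

4


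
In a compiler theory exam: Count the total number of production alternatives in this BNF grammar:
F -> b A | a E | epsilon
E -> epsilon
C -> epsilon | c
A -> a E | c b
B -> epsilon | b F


Counting alternatives per rule:
  F: 3 alternative(s)
  E: 1 alternative(s)
  C: 2 alternative(s)
  A: 2 alternative(s)
  B: 2 alternative(s)
Sum: 3 + 1 + 2 + 2 + 2 = 10

10


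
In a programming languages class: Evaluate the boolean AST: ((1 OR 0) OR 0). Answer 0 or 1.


Step 1: Evaluate inner node
  1 OR 0 = 1
Step 2: Evaluate root node
  1 OR 0 = 1

1


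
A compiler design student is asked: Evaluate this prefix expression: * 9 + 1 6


Parsing prefix expression: * 9 + 1 6
Step 1: Innermost operation '+ 1 6'
  1 + 6 = 7
Step 2: Outer operation '* 9 [7]'
  9 * 7 = 63

63


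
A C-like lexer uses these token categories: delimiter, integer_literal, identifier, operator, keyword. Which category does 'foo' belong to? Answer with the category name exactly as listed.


Token: 'foo'
Checking categories:
  identifier: YES
  integer_literal: no
  operator: no
  keyword: no
  delimiter: no
Category: identifier

identifier


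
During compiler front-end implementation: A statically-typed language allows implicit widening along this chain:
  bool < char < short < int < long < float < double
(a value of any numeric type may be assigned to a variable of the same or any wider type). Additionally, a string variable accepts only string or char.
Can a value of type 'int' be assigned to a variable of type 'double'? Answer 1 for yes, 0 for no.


Target variable type: double
Source value type: int
Numeric ranks: int=3, double=6
Widening allowed iff rank(source) <= rank(target): 3 <= 6? Yes
Result: 1

1


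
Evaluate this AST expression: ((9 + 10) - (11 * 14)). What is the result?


Expression: ((9 + 10) - (11 * 14))
Evaluating step by step:
  9 + 10 = 19
  11 * 14 = 154
  19 - 154 = -135
Result: -135

-135


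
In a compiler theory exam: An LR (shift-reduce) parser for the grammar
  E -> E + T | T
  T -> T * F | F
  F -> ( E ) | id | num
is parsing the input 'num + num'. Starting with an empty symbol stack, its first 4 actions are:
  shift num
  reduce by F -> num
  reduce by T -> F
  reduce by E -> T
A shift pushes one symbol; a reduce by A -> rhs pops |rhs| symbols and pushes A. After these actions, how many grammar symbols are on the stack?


Tracking the symbol stack through each action:
  Action 1: shift 'num' : push -> stack = [num] (size 1)
  Action 2: reduce by F -> num : pop 1, push F -> stack = [F] (size 1)
  Action 3: reduce by T -> F : pop 1, push T -> stack = [T] (size 1)
  Action 4: reduce by E -> T : pop 1, push E -> stack = [E] (size 1)
Final stack size: 1

1


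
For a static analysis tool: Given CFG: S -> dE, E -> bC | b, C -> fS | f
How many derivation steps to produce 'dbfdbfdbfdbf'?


Grammar: S -> dE, E -> bC | b, C -> fS | f
Deriving 'dbfdbfdbfdbf':
Step 1: S -> dE => dE
Step 2: E -> bC => dbC
Step 3: C -> fS => dbfS
Step 4: S -> dE => dbfdE
Step 5: E -> bC => dbfdbC
Step 6: C -> fS => dbfdbfS
Step 7: S -> dE => dbfdbfdE
Step 8: E -> bC => dbfdbfdbC
Step 9: C -> fS => dbfdbfdbfS
Step 10: S -> dE => dbfdbfdbfdE
Step 11: E -> bC => dbfdbfdbfdbC
Step 12: C -> f => dbfdbfdbfdbf
Total derivation steps: 12

12


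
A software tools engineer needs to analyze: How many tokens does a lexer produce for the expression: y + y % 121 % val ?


Scanning 'y + y % 121 % val'
Token 1: 'y' -> identifier
Token 2: '+' -> operator
Token 3: 'y' -> identifier
Token 4: '%' -> operator
Token 5: '121' -> integer_literal
Token 6: '%' -> operator
Token 7: 'val' -> identifier
Total tokens: 7

7


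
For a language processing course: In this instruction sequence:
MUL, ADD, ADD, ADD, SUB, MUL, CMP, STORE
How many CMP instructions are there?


Scanning instruction sequence for CMP:
  Position 1: MUL
  Position 2: ADD
  Position 3: ADD
  Position 4: ADD
  Position 5: SUB
  Position 6: MUL
  Position 7: CMP <- MATCH
  Position 8: STORE
Matches at positions: [7]
Total CMP count: 1

1


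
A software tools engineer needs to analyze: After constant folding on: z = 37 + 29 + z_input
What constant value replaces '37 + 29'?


Identifying constant sub-expression:
  Original: z = 37 + 29 + z_input
  37 and 29 are both compile-time constants
  Evaluating: 37 + 29 = 66
  After folding: z = 66 + z_input

66


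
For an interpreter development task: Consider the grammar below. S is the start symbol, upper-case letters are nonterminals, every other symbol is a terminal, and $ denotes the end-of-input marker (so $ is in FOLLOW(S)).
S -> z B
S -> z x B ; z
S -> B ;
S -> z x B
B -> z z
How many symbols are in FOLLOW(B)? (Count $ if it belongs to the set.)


S is the start symbol and does not occur in any rule body, so FOLLOW(S) = {$}.
Examining every occurrence of B in a rule body:
  S -> z B : B is at the right end -> add FOLLOW(S) = {$}
  S -> z x B ; z : B is followed by terminal ';' -> add ';'
  S -> B ; : B is followed by terminal ';' -> add ';' (already in the set)
  S -> z x B : B is at the right end -> add FOLLOW(S) = {$} (already in the set)
  B -> z z : B does not occur in the body -> contributes nothing
FOLLOW(B) = {;, $}
Count: 2

2


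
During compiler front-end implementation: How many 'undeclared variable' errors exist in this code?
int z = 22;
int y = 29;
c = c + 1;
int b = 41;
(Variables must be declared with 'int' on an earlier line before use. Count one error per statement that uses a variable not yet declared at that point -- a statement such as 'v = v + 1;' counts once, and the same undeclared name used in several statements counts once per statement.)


Scanning code line by line:
  Line 1: declare 'z' -> declared = ['z']
  Line 2: declare 'y' -> declared = ['y', 'z']
  Line 3: use 'c' -> ERROR (undeclared)
  Line 4: declare 'b' -> declared = ['b', 'y', 'z']
Total undeclared variable errors: 1

1
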